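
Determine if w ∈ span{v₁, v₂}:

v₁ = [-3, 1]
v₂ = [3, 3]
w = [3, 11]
Yes

Form the augmented matrix and row-reduce:
[v₁|v₂|w] = 
  [ -3,   3,   3]
  [  1,   3,  11]
R2 → R2 + (1/3)·R1
REF = 
  [ -3,   3,   3]
  [  0,   4,  12]

No row of the form [0 0 | nonzero], so the system is consistent. Back-substitution gives c₁ = 2, c₂ = 3: w = (2)·v₁ + (3)·v₂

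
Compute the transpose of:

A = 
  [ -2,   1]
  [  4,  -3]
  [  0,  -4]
Aᵀ = 
  [ -2,   4,   0]
  [  1,  -3,  -4]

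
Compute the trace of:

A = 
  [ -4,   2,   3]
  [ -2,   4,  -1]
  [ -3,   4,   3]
3

tr(A) = -4 + 4 + 3 = 3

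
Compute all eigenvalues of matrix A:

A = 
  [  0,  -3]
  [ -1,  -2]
λ = 1, -3

tr(A) = -2, det(A) = -3
Characteristic polynomial: λ² - tr(A)λ + det(A) = λ² + 2λ - 3
λ² + 2λ - 3 = (λ + 3)(λ - 1)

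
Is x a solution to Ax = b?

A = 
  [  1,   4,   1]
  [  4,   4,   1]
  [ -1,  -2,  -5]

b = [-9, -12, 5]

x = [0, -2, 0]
No

Ax = [-8, -8, 4] ≠ b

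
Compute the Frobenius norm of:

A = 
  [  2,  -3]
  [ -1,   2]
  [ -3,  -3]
||A||_F = 6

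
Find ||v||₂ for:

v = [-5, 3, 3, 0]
6.557

||v||₂ = √((-5)² + (3)² + (3)² + (0)²) = √43 = 6.557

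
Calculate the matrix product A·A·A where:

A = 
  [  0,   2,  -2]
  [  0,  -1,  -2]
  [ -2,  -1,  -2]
A² = A·A:
A²[1,1] = (0)(0) + (2)(0) + (-2)(-2) = 4
A²[1,2] = (0)(2) + (2)(-1) + (-2)(-1) = 0
A²[1,3] = (0)(-2) + (2)(-2) + (-2)(-2) = 0
A²[2,1] = (0)(0) + (-1)(0) + (-2)(-2) = 4
A²[2,2] = (0)(2) + (-1)(-1) + (-2)(-1) = 3
A²[2,3] = (0)(-2) + (-1)(-2) + (-2)(-2) = 6
A²[3,1] = (-2)(0) + (-1)(0) + (-2)(-2) = 4
A²[3,2] = (-2)(2) + (-1)(-1) + (-2)(-1) = -1
A²[3,3] = (-2)(-2) + (-1)(-2) + (-2)(-2) = 10
A² = 
  [  4,   0,   0]
  [  4,   3,   6]
  [  4,  -1,  10]

A^3 = A^2·A:
A^3[1,1] = (4)(0) + (0)(0) + (0)(-2) = 0
A^3[1,2] = (4)(2) + (0)(-1) + (0)(-1) = 8
A^3[1,3] = (4)(-2) + (0)(-2) + (0)(-2) = -8
A^3[2,1] = (4)(0) + (3)(0) + (6)(-2) = -12
A^3[2,2] = (4)(2) + (3)(-1) + (6)(-1) = -1
A^3[2,3] = (4)(-2) + (3)(-2) + (6)(-2) = -26
A^3[3,1] = (4)(0) + (-1)(0) + (10)(-2) = -20
A^3[3,2] = (4)(2) + (-1)(-1) + (10)(-1) = -1
A^3[3,3] = (4)(-2) + (-1)(-2) + (10)(-2) = -26
A^3 = 
  [  0,   8,  -8]
  [-12,  -1, -26]
  [-20,  -1, -26]

Therefore
A^3 = 
  [  0,   8,  -8]
  [-12,  -1, -26]
  [-20,  -1, -26]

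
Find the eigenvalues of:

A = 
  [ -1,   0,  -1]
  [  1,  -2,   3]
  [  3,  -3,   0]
Characteristic polynomial: det(λI - A) = λ³ + 3λ² + 14λ + 12
Testing integer divisors of the constant term: p(-1) = 0, so (λ + 1) is a factor:
p(λ) = (λ + 1)(λ² + 2λ + 12)
λ² + 2λ + 12 = 0  ⇒  λ = (-2 ± √((2)² - 4·(12)))/2 = (-2 ± √(-44))/2
  = -1 + i√11,  -1 - i√11

λ = -1, -1 + i√11, -1 - i√11  (≈ -1, -1 + 3.317i, -1 - 3.317i)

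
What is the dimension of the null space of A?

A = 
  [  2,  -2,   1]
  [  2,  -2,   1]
nullity(A) = 2

Row reduce:
R2 → R2 - (1)·R1
REF = 
  [  2,  -2,   1]
  [  0,   0,   0]
Pivot columns: 1 → 1 pivot.
rank(A) = 1, so nullity(A) = 3 - 1 = 2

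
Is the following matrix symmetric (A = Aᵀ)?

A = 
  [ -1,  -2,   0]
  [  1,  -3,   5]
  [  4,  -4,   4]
No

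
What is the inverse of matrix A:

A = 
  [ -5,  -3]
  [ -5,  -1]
det(A) = (-5)(-1) - (-3)(-5) = -10
For a 2×2 matrix, A⁻¹ = (1/det(A)) · [[d, -b], [-c, a]]
    = (-1/10) · [[-1, 3], [5, -5]]

A⁻¹ = 
  [ 1/10, -3/10]
  [ -1/2,   1/2]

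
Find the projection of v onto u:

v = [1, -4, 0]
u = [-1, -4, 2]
v·u = (1)(-1) + (-4)(-4) + (0)(2) = 15
u·u = (-1)² + (-4)² + (2)² = 21
proj_u(v) = (v·u / u·u) × u = (15/21) × u = (5/7) × u

proj_u(v) = [-5/7, -20/7, 10/7]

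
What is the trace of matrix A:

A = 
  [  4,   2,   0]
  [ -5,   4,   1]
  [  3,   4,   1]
9

tr(A) = 4 + 4 + 1 = 9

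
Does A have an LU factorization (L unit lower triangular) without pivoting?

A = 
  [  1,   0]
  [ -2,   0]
Yes.
A[1,1] = 1 ≠ 0, so Gaussian elimination proceeds without a row swap: multiplier ℓ₂₁ = (-2)/(1) = -2, and U[2,2] = 0 - (-2)(0) = 0.
L = 
  [  1,   0]
  [ -2,   1]
U = 
  [  1,   0]
  [  0,   0]
Check row 2 of LU: [(-2)(1), (-2)(0) + 0] = [-2, 0] = row 2 of A ✓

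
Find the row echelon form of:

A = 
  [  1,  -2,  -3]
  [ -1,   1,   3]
Row operations:
R2 → R2 + (1)·R1

Resulting echelon form:
REF = 
  [  1,  -2,  -3]
  [  0,  -1,   0]

Rank = 2 (number of non-zero pivot rows).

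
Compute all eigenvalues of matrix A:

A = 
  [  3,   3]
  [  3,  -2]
tr(A) = 1, det(A) = -15
Characteristic polynomial: λ² - tr(A)λ + det(A) = λ² - λ - 15
λ² - λ - 15 = 0  ⇒  λ = (1 ± √((-1)² - 4·(-15)))/2 = (1 ± √(61))/2
  = (1 + √61)/2,  (1 - √61)/2

λ = (1 + √61)/2, (1 - √61)/2  (≈ 4.405, -3.405)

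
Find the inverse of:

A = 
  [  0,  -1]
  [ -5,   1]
det(A) = (0)(1) - (-1)(-5) = -5
For a 2×2 matrix, A⁻¹ = (1/det(A)) · [[d, -b], [-c, a]]
    = (-1/5) · [[1, 1], [5, 0]]

A⁻¹ = 
  [-1/5, -1/5]
  [  -1,    0]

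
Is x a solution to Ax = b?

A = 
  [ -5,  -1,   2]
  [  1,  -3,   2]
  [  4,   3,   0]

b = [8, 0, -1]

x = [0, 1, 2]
No

Ax = [3, 1, 3] ≠ b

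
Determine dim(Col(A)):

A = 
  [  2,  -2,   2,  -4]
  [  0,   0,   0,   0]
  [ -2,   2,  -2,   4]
Row reduce:
R3 → R3 + (1)·R1
REF = 
  [  2,  -2,   2,  -4]
  [  0,   0,   0,   0]
  [  0,   0,   0,   0]
Pivot columns: 1 → 1 pivot.
dim(Col(A)) = number of pivot columns = 1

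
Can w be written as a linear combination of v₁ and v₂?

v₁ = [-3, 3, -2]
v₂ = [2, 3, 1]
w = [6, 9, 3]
Yes

Form the augmented matrix and row-reduce:
[v₁|v₂|w] = 
  [ -3,   2,   6]
  [  3,   3,   9]
  [ -2,   1,   3]
R2 → R2 + (1)·R1
R3 → R3 - (2/3)·R1
R3 → R3 + (1/15)·R2
REF = 
  [ -3,   2,   6]
  [  0,   5,  15]
  [  0,   0,   0]

No row of the form [0 0 | nonzero], so the system is consistent. Back-substitution gives c₁ = 0, c₂ = 3: w = (0)·v₁ + (3)·v₂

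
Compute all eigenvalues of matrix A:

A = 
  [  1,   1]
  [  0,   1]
tr(A) = 2, det(A) = 1
Characteristic polynomial: λ² - tr(A)λ + det(A) = λ² - 2λ + 1
λ² - 2λ + 1 = (λ - 1)²

λ = 1, 1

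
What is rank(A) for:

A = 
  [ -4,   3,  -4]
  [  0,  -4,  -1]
rank(A) = 2

Row reduce:
(no row operations needed)
REF = 
  [ -4,   3,  -4]
  [  0,  -4,  -1]
Pivot columns: 1, 2 → 2 pivots.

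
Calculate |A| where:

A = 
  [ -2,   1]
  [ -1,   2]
-3

For a 2×2 matrix, det = ad - bc = (-2)(2) - (1)(-1) = -3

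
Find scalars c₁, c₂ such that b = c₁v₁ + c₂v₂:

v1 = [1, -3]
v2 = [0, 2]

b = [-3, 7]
c1 = -3, c2 = -1

b = -3·v1 + -1·v2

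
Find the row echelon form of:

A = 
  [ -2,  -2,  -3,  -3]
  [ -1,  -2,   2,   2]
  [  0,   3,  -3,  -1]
Row operations:
R2 → R2 - (1/2)·R1
R3 → R3 + (3)·R2

Resulting echelon form:
REF = 
  [  -2,   -2,   -3,   -3]
  [   0,   -1,  7/2,  7/2]
  [   0,    0, 15/2, 19/2]

Rank = 3 (number of non-zero pivot rows).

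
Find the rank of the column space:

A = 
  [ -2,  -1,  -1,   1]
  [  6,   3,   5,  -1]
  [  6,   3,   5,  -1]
dim(Col(A)) = 2

Row reduce:
R2 → R2 + (3)·R1
R3 → R3 + (3)·R1
R3 → R3 - (1)·R2
REF = 
  [ -2,  -1,  -1,   1]
  [  0,   0,   2,   2]
  [  0,   0,   0,   0]
Pivot columns: 1, 3 → 2 pivots.
dim(Col(A)) = number of pivot columns = 2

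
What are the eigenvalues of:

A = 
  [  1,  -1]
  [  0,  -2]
λ = 1, -2

tr(A) = -1, det(A) = -2
Characteristic polynomial: λ² - tr(A)λ + det(A) = λ² + λ - 2
λ² + λ - 2 = (λ + 2)(λ - 1)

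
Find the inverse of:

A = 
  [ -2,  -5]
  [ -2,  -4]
det(A) = (-2)(-4) - (-5)(-2) = -2
For a 2×2 matrix, A⁻¹ = (1/det(A)) · [[d, -b], [-c, a]]
    = (-1/2) · [[-4, 5], [2, -2]]

A⁻¹ = 
  [   2, -5/2]
  [  -1,    1]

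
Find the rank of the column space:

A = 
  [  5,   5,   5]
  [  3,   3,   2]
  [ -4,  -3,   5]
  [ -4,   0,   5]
dim(Col(A)) = 3

Row reduce:
R2 → R2 - (3/5)·R1
R3 → R3 + (4/5)·R1
R4 → R4 + (4/5)·R1
Swap R2 ↔ R3
R4 → R4 - (4)·R2
R4 → R4 - (27)·R3
REF = 
  [  5,   5,   5]
  [  0,   1,   9]
  [  0,   0,  -1]
  [  0,   0,   0]
Pivot columns: 1, 2, 3 → 3 pivots.
dim(Col(A)) = number of pivot columns = 3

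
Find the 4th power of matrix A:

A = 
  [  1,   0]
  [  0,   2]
A² = A·A:
A²[1,1] = (1)(1) + (0)(0) = 1
A²[1,2] = (1)(0) + (0)(2) = 0
A²[2,1] = (0)(1) + (2)(0) = 0
A²[2,2] = (0)(0) + (2)(2) = 4
A² = 
  [  1,   0]
  [  0,   4]

A^3 = A^2·A:
A^3[1,1] = (1)(1) + (0)(0) = 1
A^3[1,2] = (1)(0) + (0)(2) = 0
A^3[2,1] = (0)(1) + (4)(0) = 0
A^3[2,2] = (0)(0) + (4)(2) = 8
A^3 = 
  [  1,   0]
  [  0,   8]

A^4 = A^3·A:
A^4[1,1] = (1)(1) + (0)(0) = 1
A^4[1,2] = (1)(0) + (0)(2) = 0
A^4[2,1] = (0)(1) + (8)(0) = 0
A^4[2,2] = (0)(0) + (8)(2) = 16
A^4 = 
  [  1,   0]
  [  0,  16]

Therefore
A^4 = 
  [  1,   0]
  [  0,  16]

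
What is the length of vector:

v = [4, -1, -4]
5.745

||v||₂ = √((4)² + (-1)² + (-4)²) = √33 = 5.745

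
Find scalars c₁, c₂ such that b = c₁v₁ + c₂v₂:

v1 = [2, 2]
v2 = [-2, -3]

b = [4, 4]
c1 = 2, c2 = 0

b = 2·v1 + 0·v2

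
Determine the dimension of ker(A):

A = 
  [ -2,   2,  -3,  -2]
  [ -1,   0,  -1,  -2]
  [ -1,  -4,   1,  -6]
nullity(A) = 2

Row reduce:
R2 → R2 - (1/2)·R1
R3 → R3 - (1/2)·R1
R3 → R3 - (5)·R2
REF = 
  [ -2,   2,  -3,  -2]
  [  0,  -1, 1/2,  -1]
  [  0,   0,   0,   0]
Pivot columns: 1, 2 → 2 pivots.
rank(A) = 2, so nullity(A) = 4 - 2 = 2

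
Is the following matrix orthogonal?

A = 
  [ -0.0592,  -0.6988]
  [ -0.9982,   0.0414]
No

AᵀA = 
  [  0.9999,   0]
  [  0,   0.4900]
≠ I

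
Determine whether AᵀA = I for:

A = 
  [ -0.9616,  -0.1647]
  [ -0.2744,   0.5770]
No

AᵀA = 
  [  1,   0]
  [  0,   0.3601]
≠ I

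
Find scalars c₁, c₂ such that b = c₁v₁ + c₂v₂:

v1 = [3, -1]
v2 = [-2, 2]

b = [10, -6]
c1 = 2, c2 = -2

b = 2·v1 + -2·v2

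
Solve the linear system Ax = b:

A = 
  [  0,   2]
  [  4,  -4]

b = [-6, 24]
Row reduce the augmented matrix [A|b]:
Swap R1 ↔ R2
REF = 
  [  4,  -4,  24]
  [  0,   2,  -6]

Back-substitution:
x₂ = (-6) / 2 = -3
x₁ = (24 - (-4)(-3)) / 4 = 3

x = [3, -3]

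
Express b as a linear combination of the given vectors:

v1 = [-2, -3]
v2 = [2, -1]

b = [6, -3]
c1 = 0, c2 = 3

b = 0·v1 + 3·v2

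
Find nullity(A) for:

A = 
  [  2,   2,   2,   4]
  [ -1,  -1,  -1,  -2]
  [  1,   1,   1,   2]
nullity(A) = 3

Row reduce:
R2 → R2 + (1/2)·R1
R3 → R3 - (1/2)·R1
REF = 
  [  2,   2,   2,   4]
  [  0,   0,   0,   0]
  [  0,   0,   0,   0]
Pivot columns: 1 → 1 pivot.
rank(A) = 1, so nullity(A) = 4 - 1 = 3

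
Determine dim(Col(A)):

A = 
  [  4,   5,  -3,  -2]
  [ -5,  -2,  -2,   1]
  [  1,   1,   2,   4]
dim(Col(A)) = 3

Row reduce:
R2 → R2 + (5/4)·R1
R3 → R3 - (1/4)·R1
R3 → R3 + (1/17)·R2
REF = 
  [    4,     5,    -3,    -2]
  [    0,  17/4, -23/4,  -3/2]
  [    0,     0, 41/17, 75/17]
Pivot columns: 1, 2, 3 → 3 pivots.
dim(Col(A)) = number of pivot columns = 3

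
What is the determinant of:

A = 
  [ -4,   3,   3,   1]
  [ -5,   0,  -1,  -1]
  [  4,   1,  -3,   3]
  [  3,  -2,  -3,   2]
-172

Cofactor expansion along row 1: det(A) = a₁₁M₁₁ - a₁₂M₁₂ + a₁₃M₁₃ - a₁₄M₁₄

M₁₁ = det[[0, -1, -1]; [1, -3, 3]; [-2, -3, 2]]
  = (0)·((-3)(2) - (3)(-3)) - (-1)·((1)(2) - (3)(-2)) + (-1)·((1)(-3) - (-3)(-2))
  = (0)(3) - (-1)(8) + (-1)(-9)
  = 17
M₁₂ = det[[-5, -1, -1]; [4, -3, 3]; [3, -3, 2]]
  = (-5)·((-3)(2) - (3)(-3)) - (-1)·((4)(2) - (3)(3)) + (-1)·((4)(-3) - (-3)(3))
  = (-5)(3) - (-1)(-1) + (-1)(-3)
  = -13
M₁₃ = det[[-5, 0, -1]; [4, 1, 3]; [3, -2, 2]]
  = (-5)·((1)(2) - (3)(-2)) - (0)·((4)(2) - (3)(3)) + (-1)·((4)(-2) - (1)(3))
  = (-5)(8) - (0)(-1) + (-1)(-11)
  = -29
M₁₄ = det[[-5, 0, -1]; [4, 1, -3]; [3, -2, -3]]
  = (-5)·((1)(-3) - (-3)(-2)) - (0)·((4)(-3) - (-3)(3)) + (-1)·((4)(-2) - (1)(3))
  = (-5)(-9) - (0)(-3) + (-1)(-11)
  = 56

det(A) = (-4)(17) - (3)(-13) + (3)(-29) - (1)(56) = -172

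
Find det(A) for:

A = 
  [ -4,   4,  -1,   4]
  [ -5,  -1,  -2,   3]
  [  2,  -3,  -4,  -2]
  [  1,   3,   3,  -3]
332

Cofactor expansion along row 1: det(A) = a₁₁M₁₁ - a₁₂M₁₂ + a₁₃M₁₃ - a₁₄M₁₄

M₁₁ = det[[-1, -2, 3]; [-3, -4, -2]; [3, 3, -3]]
  = (-1)·((-4)(-3) - (-2)(3)) - (-2)·((-3)(-3) - (-2)(3)) + (3)·((-3)(3) - (-4)(3))
  = (-1)(18) - (-2)(15) + (3)(3)
  = 21
M₁₂ = det[[-5, -2, 3]; [2, -4, -2]; [1, 3, -3]]
  = (-5)·((-4)(-3) - (-2)(3)) - (-2)·((2)(-3) - (-2)(1)) + (3)·((2)(3) - (-4)(1))
  = (-5)(18) - (-2)(-4) + (3)(10)
  = -68
M₁₃ = det[[-5, -1, 3]; [2, -3, -2]; [1, 3, -3]]
  = (-5)·((-3)(-3) - (-2)(3)) - (-1)·((2)(-3) - (-2)(1)) + (3)·((2)(3) - (-3)(1))
  = (-5)(15) - (-1)(-4) + (3)(9)
  = -52
M₁₄ = det[[-5, -1, -2]; [2, -3, -4]; [1, 3, 3]]
  = (-5)·((-3)(3) - (-4)(3)) - (-1)·((2)(3) - (-4)(1)) + (-2)·((2)(3) - (-3)(1))
  = (-5)(3) - (-1)(10) + (-2)(9)
  = -23

det(A) = (-4)(21) - (4)(-68) + (-1)(-52) - (4)(-23) = 332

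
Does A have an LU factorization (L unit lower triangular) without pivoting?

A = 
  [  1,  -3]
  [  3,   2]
Yes.
A[1,1] = 1 ≠ 0, so Gaussian elimination proceeds without a row swap: multiplier ℓ₂₁ = (3)/(1) = 3, and U[2,2] = 2 - (3)(-3) = 11.
L = 
  [  1,   0]
  [  3,   1]
U = 
  [  1,  -3]
  [  0,  11]
Check row 2 of LU: [(3)(1), (3)(-3) + 11] = [3, 2] = row 2 of A ✓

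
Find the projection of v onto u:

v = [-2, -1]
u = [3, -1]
v·u = (-2)(3) + (-1)(-1) = -5
u·u = (3)² + (-1)² = 10
proj_u(v) = (v·u / u·u) × u = (-5/10) × u = (-1/2) × u

proj_u(v) = [-3/2, 1/2]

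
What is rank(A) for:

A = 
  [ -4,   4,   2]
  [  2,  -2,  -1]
rank(A) = 1

Row reduce:
R2 → R2 + (1/2)·R1
REF = 
  [ -4,   4,   2]
  [  0,   0,   0]
Pivot columns: 1 → 1 pivot.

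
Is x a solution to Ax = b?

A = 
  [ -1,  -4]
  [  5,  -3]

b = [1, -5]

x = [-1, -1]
No

Ax = [5, -2] ≠ b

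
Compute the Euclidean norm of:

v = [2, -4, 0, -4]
6

||v||₂ = √((2)² + (-4)² + (0)² + (-4)²) = √36 = 6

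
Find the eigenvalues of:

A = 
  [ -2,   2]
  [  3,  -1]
λ = 1, -4

tr(A) = -3, det(A) = -4
Characteristic polynomial: λ² - tr(A)λ + det(A) = λ² + 3λ - 4
λ² + 3λ - 4 = (λ + 4)(λ - 1)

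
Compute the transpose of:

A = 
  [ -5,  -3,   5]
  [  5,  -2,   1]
Aᵀ = 
  [ -5,   5]
  [ -3,  -2]
  [  5,   1]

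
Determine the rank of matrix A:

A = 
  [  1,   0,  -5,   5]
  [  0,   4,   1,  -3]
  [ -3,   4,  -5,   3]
rank(A) = 3

Row reduce:
R3 → R3 + (3)·R1
R3 → R3 - (1)·R2
REF = 
  [  1,   0,  -5,   5]
  [  0,   4,   1,  -3]
  [  0,   0, -21,  21]
Pivot columns: 1, 2, 3 → 3 pivots.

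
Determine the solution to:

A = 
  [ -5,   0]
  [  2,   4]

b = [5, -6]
x = [-1, -1]

Row reduce the augmented matrix [A|b]:
R2 → R2 + (2/5)·R1
REF = 
  [ -5,   0,   5]
  [  0,   4,  -4]

Back-substitution:
x₂ = (-4) / 4 = -1
x₁ = (5 - (0)(-1)) / (-5) = -1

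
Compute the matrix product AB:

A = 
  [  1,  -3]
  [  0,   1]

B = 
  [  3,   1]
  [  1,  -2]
AB = 
  [  0,   7]
  [  1,  -2]

A is 2×2 and B is 2×2, so AB is 2×2. Each entry is (row of A)·(column of B):
AB[1,1] = (1)(3) + (-3)(1) = 0
AB[1,2] = (1)(1) + (-3)(-2) = 7
AB[2,1] = (0)(3) + (1)(1) = 1
AB[2,2] = (0)(1) + (1)(-2) = -2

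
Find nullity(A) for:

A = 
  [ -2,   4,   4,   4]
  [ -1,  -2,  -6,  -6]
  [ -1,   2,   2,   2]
nullity(A) = 2

Row reduce:
R2 → R2 - (1/2)·R1
R3 → R3 - (1/2)·R1
REF = 
  [ -2,   4,   4,   4]
  [  0,  -4,  -8,  -8]
  [  0,   0,   0,   0]
Pivot columns: 1, 2 → 2 pivots.
rank(A) = 2, so nullity(A) = 4 - 2 = 2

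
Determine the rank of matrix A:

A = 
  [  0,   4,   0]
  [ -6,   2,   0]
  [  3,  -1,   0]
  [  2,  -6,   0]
Row reduce:
Swap R1 ↔ R2
R3 → R3 + (1/2)·R1
R4 → R4 + (1/3)·R1
R4 → R4 + (4/3)·R2
REF = 
  [ -6,   2,   0]
  [  0,   4,   0]
  [  0,   0,   0]
  [  0,   0,   0]
Pivot columns: 1, 2 → 2 pivots.

rank(A) = 2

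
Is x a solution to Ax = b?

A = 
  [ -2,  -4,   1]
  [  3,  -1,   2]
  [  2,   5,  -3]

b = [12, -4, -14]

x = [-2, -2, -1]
No

Ax = [11, -6, -11] ≠ b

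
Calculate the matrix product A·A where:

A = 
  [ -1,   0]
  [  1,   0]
A² = A·A:
A²[1,1] = (-1)(-1) + (0)(1) = 1
A²[1,2] = (-1)(0) + (0)(0) = 0
A²[2,1] = (1)(-1) + (0)(1) = -1
A²[2,2] = (1)(0) + (0)(0) = 0
A² = 
  [  1,   0]
  [ -1,   0]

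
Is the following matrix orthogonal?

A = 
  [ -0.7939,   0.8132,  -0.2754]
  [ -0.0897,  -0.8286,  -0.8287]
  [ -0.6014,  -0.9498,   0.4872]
No

AᵀA = 
  [  1,  -0.0001,   0]
  [ -0.0001,   2.2500,   0]
  [  0,   0,   1]
≠ I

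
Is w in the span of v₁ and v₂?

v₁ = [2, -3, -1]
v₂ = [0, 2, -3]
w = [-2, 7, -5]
Yes

Form the augmented matrix and row-reduce:
[v₁|v₂|w] = 
  [  2,   0,  -2]
  [ -3,   2,   7]
  [ -1,  -3,  -5]
R2 → R2 + (3/2)·R1
R3 → R3 + (1/2)·R1
R3 → R3 + (3/2)·R2
REF = 
  [  2,   0,  -2]
  [  0,   2,   4]
  [  0,   0,   0]

No row of the form [0 0 | nonzero], so the system is consistent. Back-substitution gives c₁ = -1, c₂ = 2: w = (-1)·v₁ + (2)·v₂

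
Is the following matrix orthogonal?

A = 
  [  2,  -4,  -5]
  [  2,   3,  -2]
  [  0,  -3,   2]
No

AᵀA = 
  [  8,  -2, -14]
  [ -2,  34,   8]
  [-14,   8,  33]
≠ I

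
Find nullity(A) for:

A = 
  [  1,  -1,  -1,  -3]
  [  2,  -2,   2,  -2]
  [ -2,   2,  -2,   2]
nullity(A) = 2

Row reduce:
R2 → R2 - (2)·R1
R3 → R3 + (2)·R1
R3 → R3 + (1)·R2
REF = 
  [  1,  -1,  -1,  -3]
  [  0,   0,   4,   4]
  [  0,   0,   0,   0]
Pivot columns: 1, 3 → 2 pivots.
rank(A) = 2, so nullity(A) = 4 - 2 = 2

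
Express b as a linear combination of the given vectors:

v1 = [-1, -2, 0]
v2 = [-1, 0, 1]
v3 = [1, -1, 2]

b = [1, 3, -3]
c1 = -1, c2 = -1, c3 = -1

b = -1·v1 + -1·v2 + -1·v3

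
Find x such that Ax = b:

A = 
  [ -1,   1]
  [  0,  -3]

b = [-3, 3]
Row reduce the augmented matrix [A|b]:
(already in echelon form)
REF = 
  [ -1,   1,  -3]
  [  0,  -3,   3]

Back-substitution:
x₂ = 3 / (-3) = -1
x₁ = (-3 - (1)(-1)) / (-1) = 2

x = [2, -1]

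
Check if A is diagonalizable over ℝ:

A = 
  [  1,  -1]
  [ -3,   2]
Yes

tr(A) = 3, det(A) = -1
Characteristic polynomial: λ² - tr(A)λ + det(A) = λ² - 3λ - 1
λ² - 3λ - 1 = 0  ⇒  λ = (3 ± √((-3)² - 4·(-1)))/2 = (3 ± √(13))/2
  = (3 + √13)/2,  (3 - √13)/2
Eigenvalues: (3 + √13)/2, (3 - √13)/2  (≈ 3.303, -0.3028)
The two irrational eigenvalues are distinct (simple), so each has alg. mult. = geom. mult. = 1.
Sum of geometric multiplicities equals n, so A has n independent eigenvectors.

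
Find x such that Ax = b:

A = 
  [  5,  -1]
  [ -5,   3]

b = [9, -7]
x = [2, 1]

Row reduce the augmented matrix [A|b]:
R2 → R2 + (1)·R1
REF = 
  [  5,  -1,   9]
  [  0,   2,   2]

Back-substitution:
x₂ = 2 / 2 = 1
x₁ = (9 - (-1)(1)) / 5 = 2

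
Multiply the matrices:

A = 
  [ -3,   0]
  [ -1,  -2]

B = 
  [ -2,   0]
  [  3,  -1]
AB = 
  [  6,   0]
  [ -4,   2]

A is 2×2 and B is 2×2, so AB is 2×2. Each entry is (row of A)·(column of B):
AB[1,1] = (-3)(-2) + (0)(3) = 6
AB[1,2] = (-3)(0) + (0)(-1) = 0
AB[2,1] = (-1)(-2) + (-2)(3) = -4
AB[2,2] = (-1)(0) + (-2)(-1) = 2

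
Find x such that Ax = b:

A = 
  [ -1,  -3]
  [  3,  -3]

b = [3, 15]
Row reduce the augmented matrix [A|b]:
R2 → R2 + (3)·R1
REF = 
  [ -1,  -3,   3]
  [  0, -12,  24]

Back-substitution:
x₂ = 24 / (-12) = -2
x₁ = (3 - (-3)(-2)) / (-1) = 3

x = [3, -2]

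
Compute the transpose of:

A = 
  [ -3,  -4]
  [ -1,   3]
Aᵀ = 
  [ -3,  -1]
  [ -4,   3]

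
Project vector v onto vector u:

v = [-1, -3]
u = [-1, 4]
v·u = (-1)(-1) + (-3)(4) = -11
u·u = (-1)² + (4)² = 17
proj_u(v) = (v·u / u·u) × u = (-11/17) × u

proj_u(v) = [11/17, -44/17]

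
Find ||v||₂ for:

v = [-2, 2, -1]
3

||v||₂ = √((-2)² + (2)² + (-1)²) = √9 = 3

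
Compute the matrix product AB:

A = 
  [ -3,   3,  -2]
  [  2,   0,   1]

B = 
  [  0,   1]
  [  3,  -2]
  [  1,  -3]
A is 2×3 and B is 3×2, so AB is 2×2. Each entry is (row of A)·(column of B):
AB[1,1] = (-3)(0) + (3)(3) + (-2)(1) = 7
AB[1,2] = (-3)(1) + (3)(-2) + (-2)(-3) = -3
AB[2,1] = (2)(0) + (0)(3) + (1)(1) = 1
AB[2,2] = (2)(1) + (0)(-2) + (1)(-3) = -1

AB = 
  [  7,  -3]
  [  1,  -1]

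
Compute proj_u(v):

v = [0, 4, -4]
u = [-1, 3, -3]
v·u = (0)(-1) + (4)(3) + (-4)(-3) = 24
u·u = (-1)² + (3)² + (-3)² = 19
proj_u(v) = (v·u / u·u) × u = (24/19) × u

proj_u(v) = [-24/19, 72/19, -72/19]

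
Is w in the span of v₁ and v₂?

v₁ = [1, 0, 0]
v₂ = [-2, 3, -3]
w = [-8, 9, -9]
Yes

Form the augmented matrix and row-reduce:
[v₁|v₂|w] = 
  [  1,  -2,  -8]
  [  0,   3,   9]
  [  0,  -3,  -9]
R3 → R3 + (1)·R2
REF = 
  [  1,  -2,  -8]
  [  0,   3,   9]
  [  0,   0,   0]

No row of the form [0 0 | nonzero], so the system is consistent. Back-substitution gives c₁ = -2, c₂ = 3: w = (-2)·v₁ + (3)·v₂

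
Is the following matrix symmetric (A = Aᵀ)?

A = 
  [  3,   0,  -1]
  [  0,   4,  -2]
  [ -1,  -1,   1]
No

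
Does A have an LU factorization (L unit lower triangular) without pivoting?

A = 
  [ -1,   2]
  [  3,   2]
Yes.
A[1,1] = -1 ≠ 0, so Gaussian elimination proceeds without a row swap: multiplier ℓ₂₁ = (3)/(-1) = -3, and U[2,2] = 2 - (-3)(2) = 8.
L = 
  [  1,   0]
  [ -3,   1]
U = 
  [ -1,   2]
  [  0,   8]
Check row 2 of LU: [(-3)(-1), (-3)(2) + 8] = [3, 2] = row 2 of A ✓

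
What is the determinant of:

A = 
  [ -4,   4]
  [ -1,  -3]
For a 2×2 matrix, det = ad - bc = (-4)(-3) - (4)(-1) = 16

det(A) = 16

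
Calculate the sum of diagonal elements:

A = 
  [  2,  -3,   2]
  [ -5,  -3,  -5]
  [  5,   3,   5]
4

tr(A) = 2 + -3 + 5 = 4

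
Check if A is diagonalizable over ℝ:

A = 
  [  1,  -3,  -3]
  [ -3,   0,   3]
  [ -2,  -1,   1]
Yes

Characteristic polynomial: det(λI - A) = λ³ - 2λ² - 11λ - 3
By the rational root theorem any rational root is an integer dividing 3; none of those is a root, so p(λ) has no rational roots and hence (being an irreducible cubic) no repeated roots.
Discriminant of the cubic: Δ = 4281
Δ > 0 ⇒ three distinct real eigenvalues: λ ≈ -2.268, -0.2903, 4.558
Three distinct real eigenvalues, so A has 3 independent eigenvectors.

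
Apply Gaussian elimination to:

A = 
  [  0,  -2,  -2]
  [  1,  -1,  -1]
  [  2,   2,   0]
Row operations:
Swap R1 ↔ R2
R3 → R3 - (2)·R1
R3 → R3 + (2)·R2

Resulting echelon form:
REF = 
  [  1,  -1,  -1]
  [  0,  -2,  -2]
  [  0,   0,  -2]

Rank = 3 (number of non-zero pivot rows).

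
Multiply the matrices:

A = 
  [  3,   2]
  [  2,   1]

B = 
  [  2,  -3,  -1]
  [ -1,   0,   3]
A is 2×2 and B is 2×3, so AB is 2×3. Each entry is (row of A)·(column of B):
AB[1,1] = (3)(2) + (2)(-1) = 4
AB[1,2] = (3)(-3) + (2)(0) = -9
AB[1,3] = (3)(-1) + (2)(3) = 3
AB[2,1] = (2)(2) + (1)(-1) = 3
AB[2,2] = (2)(-3) + (1)(0) = -6
AB[2,3] = (2)(-1) + (1)(3) = 1

AB = 
  [  4,  -9,   3]
  [  3,  -6,   1]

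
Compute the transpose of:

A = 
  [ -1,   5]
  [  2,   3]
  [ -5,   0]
Aᵀ = 
  [ -1,   2,  -5]
  [  5,   3,   0]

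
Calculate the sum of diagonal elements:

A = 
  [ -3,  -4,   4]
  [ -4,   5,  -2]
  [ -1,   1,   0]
2

tr(A) = -3 + 5 + 0 = 2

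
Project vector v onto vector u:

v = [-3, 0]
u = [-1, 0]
v·u = (-3)(-1) + (0)(0) = 3
u·u = (-1)² + (0)² = 1
proj_u(v) = (v·u / u·u) × u = (3/1) × u = (3) × u

proj_u(v) = [-3, 0]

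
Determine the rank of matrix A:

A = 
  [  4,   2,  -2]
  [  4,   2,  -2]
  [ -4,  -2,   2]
Row reduce:
R2 → R2 - (1)·R1
R3 → R3 + (1)·R1
REF = 
  [  4,   2,  -2]
  [  0,   0,   0]
  [  0,   0,   0]
Pivot columns: 1 → 1 pivot.

rank(A) = 1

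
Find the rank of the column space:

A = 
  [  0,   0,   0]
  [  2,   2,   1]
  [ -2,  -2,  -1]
dim(Col(A)) = 1

Row reduce:
Swap R1 ↔ R2
R3 → R3 + (1)·R1
REF = 
  [  2,   2,   1]
  [  0,   0,   0]
  [  0,   0,   0]
Pivot columns: 1 → 1 pivot.
dim(Col(A)) = number of pivot columns = 1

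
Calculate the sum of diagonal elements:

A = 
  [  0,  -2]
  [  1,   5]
5

tr(A) = 0 + 5 = 5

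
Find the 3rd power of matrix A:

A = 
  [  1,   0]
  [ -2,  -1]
A² = A·A:
A²[1,1] = (1)(1) + (0)(-2) = 1
A²[1,2] = (1)(0) + (0)(-1) = 0
A²[2,1] = (-2)(1) + (-1)(-2) = 0
A²[2,2] = (-2)(0) + (-1)(-1) = 1
A² = 
  [  1,   0]
  [  0,   1]

A^3 = A^2·A:
A^3[1,1] = (1)(1) + (0)(-2) = 1
A^3[1,2] = (1)(0) + (0)(-1) = 0
A^3[2,1] = (0)(1) + (1)(-2) = -2
A^3[2,2] = (0)(0) + (1)(-1) = -1
A^3 = 
  [  1,   0]
  [ -2,  -1]

Therefore
A^3 = 
  [  1,   0]
  [ -2,  -1]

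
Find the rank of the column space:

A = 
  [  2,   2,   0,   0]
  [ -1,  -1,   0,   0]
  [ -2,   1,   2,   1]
dim(Col(A)) = 2

Row reduce:
R2 → R2 + (1/2)·R1
R3 → R3 + (1)·R1
Swap R2 ↔ R3
REF = 
  [  2,   2,   0,   0]
  [  0,   3,   2,   1]
  [  0,   0,   0,   0]
Pivot columns: 1, 2 → 2 pivots.
dim(Col(A)) = number of pivot columns = 2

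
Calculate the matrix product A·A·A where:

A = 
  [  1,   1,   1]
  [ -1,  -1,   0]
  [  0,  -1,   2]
A^3 = 
  [  1,  -2,   6]
  [  0,   1,  -2]
  [  2,  -2,   9]

A² = A·A:
A²[1,1] = (1)(1) + (1)(-1) + (1)(0) = 0
A²[1,2] = (1)(1) + (1)(-1) + (1)(-1) = -1
A²[1,3] = (1)(1) + (1)(0) + (1)(2) = 3
A²[2,1] = (-1)(1) + (-1)(-1) + (0)(0) = 0
A²[2,2] = (-1)(1) + (-1)(-1) + (0)(-1) = 0
A²[2,3] = (-1)(1) + (-1)(0) + (0)(2) = -1
A²[3,1] = (0)(1) + (-1)(-1) + (2)(0) = 1
A²[3,2] = (0)(1) + (-1)(-1) + (2)(-1) = -1
A²[3,3] = (0)(1) + (-1)(0) + (2)(2) = 4
A² = 
  [  0,  -1,   3]
  [  0,   0,  -1]
  [  1,  -1,   4]

A^3 = A^2·A:
A^3[1,1] = (0)(1) + (-1)(-1) + (3)(0) = 1
A^3[1,2] = (0)(1) + (-1)(-1) + (3)(-1) = -2
A^3[1,3] = (0)(1) + (-1)(0) + (3)(2) = 6
A^3[2,1] = (0)(1) + (0)(-1) + (-1)(0) = 0
A^3[2,2] = (0)(1) + (0)(-1) + (-1)(-1) = 1
A^3[2,3] = (0)(1) + (0)(0) + (-1)(2) = -2
A^3[3,1] = (1)(1) + (-1)(-1) + (4)(0) = 2
A^3[3,2] = (1)(1) + (-1)(-1) + (4)(-1) = -2
A^3[3,3] = (1)(1) + (-1)(0) + (4)(2) = 9
A^3 = 
  [  1,  -2,   6]
  [  0,   1,  -2]
  [  2,  -2,   9]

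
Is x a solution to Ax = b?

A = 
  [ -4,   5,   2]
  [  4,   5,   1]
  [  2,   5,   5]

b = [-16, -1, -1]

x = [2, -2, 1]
Yes

Ax = [-16, -1, -1] = b ✓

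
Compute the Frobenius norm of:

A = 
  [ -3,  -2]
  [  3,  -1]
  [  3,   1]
||A||_F = 5.745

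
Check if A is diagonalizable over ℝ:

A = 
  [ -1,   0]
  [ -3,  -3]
Yes

tr(A) = -4, det(A) = 3
Characteristic polynomial: λ² - tr(A)λ + det(A) = λ² + 4λ + 3
λ² + 4λ + 3 = (λ + 3)(λ + 1)
Eigenvalues: -1, -3
λ=-3: alg. mult. = 1, geom. mult. = 2 - rank(A - (-3)I) = 2 - 1 = 1
λ=-1: alg. mult. = 1, geom. mult. = 2 - rank(A - (-1)I) = 2 - 1 = 1
Sum of geometric multiplicities equals n, so A has n independent eigenvectors.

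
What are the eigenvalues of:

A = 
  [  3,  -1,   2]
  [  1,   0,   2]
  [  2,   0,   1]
λ = 1, (3 + √21)/2, (3 - √21)/2  (≈ 1, 3.791, -0.7913)

Characteristic polynomial: det(λI - A) = λ³ - 4λ² + 3
Testing integer divisors of the constant term: p(1) = 0, so (λ - 1) is a factor:
p(λ) = (λ - 1)(λ² - 3λ - 3)
λ² - 3λ - 3 = 0  ⇒  λ = (3 ± √((-3)² - 4·(-3)))/2 = (3 ± √(21))/2
  = (3 + √21)/2,  (3 - √21)/2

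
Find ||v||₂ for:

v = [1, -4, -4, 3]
6.481

||v||₂ = √((1)² + (-4)² + (-4)² + (3)²) = √42 = 6.481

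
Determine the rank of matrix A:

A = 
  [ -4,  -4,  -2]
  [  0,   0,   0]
Row reduce:
(no row operations needed)
REF = 
  [ -4,  -4,  -2]
  [  0,   0,   0]
Pivot columns: 1 → 1 pivot.

rank(A) = 1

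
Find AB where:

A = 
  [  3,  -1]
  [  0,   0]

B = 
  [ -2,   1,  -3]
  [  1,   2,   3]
AB = 
  [ -7,   1, -12]
  [  0,   0,   0]

A is 2×2 and B is 2×3, so AB is 2×3. Each entry is (row of A)·(column of B):
AB[1,1] = (3)(-2) + (-1)(1) = -7
AB[1,2] = (3)(1) + (-1)(2) = 1
AB[1,3] = (3)(-3) + (-1)(3) = -12
AB[2,1] = (0)(-2) + (0)(1) = 0
AB[2,2] = (0)(1) + (0)(2) = 0
AB[2,3] = (0)(-3) + (0)(3) = 0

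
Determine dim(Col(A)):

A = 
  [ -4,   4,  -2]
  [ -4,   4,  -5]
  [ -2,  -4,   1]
Row reduce:
R2 → R2 - (1)·R1
R3 → R3 - (1/2)·R1
Swap R2 ↔ R3
REF = 
  [ -4,   4,  -2]
  [  0,  -6,   2]
  [  0,   0,  -3]
Pivot columns: 1, 2, 3 → 3 pivots.
dim(Col(A)) = number of pivot columns = 3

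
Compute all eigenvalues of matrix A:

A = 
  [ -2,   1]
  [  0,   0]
tr(A) = -2, det(A) = 0
Characteristic polynomial: λ² - tr(A)λ + det(A) = λ² + 2λ
λ² + 2λ = λ(λ + 2)

λ = 0, -2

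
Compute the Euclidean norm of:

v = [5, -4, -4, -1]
7.616

||v||₂ = √((5)² + (-4)² + (-4)² + (-1)²) = √58 = 7.616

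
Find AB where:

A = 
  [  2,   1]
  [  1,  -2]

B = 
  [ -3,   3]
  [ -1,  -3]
AB = 
  [ -7,   3]
  [ -1,   9]

A is 2×2 and B is 2×2, so AB is 2×2. Each entry is (row of A)·(column of B):
AB[1,1] = (2)(-3) + (1)(-1) = -7
AB[1,2] = (2)(3) + (1)(-3) = 3
AB[2,1] = (1)(-3) + (-2)(-1) = -1
AB[2,2] = (1)(3) + (-2)(-3) = 9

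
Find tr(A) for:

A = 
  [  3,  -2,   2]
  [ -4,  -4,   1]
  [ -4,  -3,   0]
-1

tr(A) = 3 + -4 + 0 = -1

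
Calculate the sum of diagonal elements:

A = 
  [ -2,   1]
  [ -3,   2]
0

tr(A) = -2 + 2 = 0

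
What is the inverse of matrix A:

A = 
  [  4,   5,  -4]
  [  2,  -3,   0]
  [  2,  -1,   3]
det(A) = (4)·((-3)(3) - (0)(-1)) - (5)·((2)(3) - (0)(2)) + (-4)·((2)(-1) - (-3)(2))
  = (4)(-9) - (5)(6) + (-4)(4)
  = -82
det(A) = -82 ≠ 0, so A is invertible.

Cofactors Cᵢⱼ = (-1)ⁱ⁺ʲ·Mᵢⱼ:
C = 
  [ -9,  -6,   4]
  [-11,  20,  14]
  [-12,  -8, -22]

adj(A) = Cᵀ:
adj(A) = 
  [ -9, -11, -12]
  [ -6,  20,  -8]
  [  4,  14, -22]

A⁻¹ = (-1/82) · adj(A):
A⁻¹ = 
  [  9/82,  11/82,   6/41]
  [  3/41, -10/41,   4/41]
  [ -2/41,  -7/41,  11/41]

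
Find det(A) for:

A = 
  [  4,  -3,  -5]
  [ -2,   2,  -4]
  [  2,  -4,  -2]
-64

Cofactor expansion along row 1:
det(A) = (4)·((2)(-2) - (-4)(-4)) - (-3)·((-2)(-2) - (-4)(2)) + (-5)·((-2)(-4) - (2)(2))
  = (4)(-20) - (-3)(12) + (-5)(4)
  = -64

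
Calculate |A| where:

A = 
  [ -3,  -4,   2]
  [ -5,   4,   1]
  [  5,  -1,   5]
Cofactor expansion along row 1:
det(A) = (-3)·((4)(5) - (1)(-1)) - (-4)·((-5)(5) - (1)(5)) + (2)·((-5)(-1) - (4)(5))
  = (-3)(21) - (-4)(-30) + (2)(-15)
  = -213

det(A) = -213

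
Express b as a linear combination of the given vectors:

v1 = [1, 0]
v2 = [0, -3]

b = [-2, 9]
c1 = -2, c2 = -3

b = -2·v1 + -3·v2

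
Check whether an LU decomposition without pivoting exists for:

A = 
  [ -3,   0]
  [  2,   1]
Yes.
A[1,1] = -3 ≠ 0, so Gaussian elimination proceeds without a row swap: multiplier ℓ₂₁ = (2)/(-3) = -2/3, and U[2,2] = 1 - (-2/3)(0) = 1.
L = 
  [   1,    0]
  [-2/3,    1]
U = 
  [ -3,   0]
  [  0,   1]
Check row 2 of LU: [(-2/3)(-3), (-2/3)(0) + 1] = [2, 1] = row 2 of A ✓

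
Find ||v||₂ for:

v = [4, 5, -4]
7.55

||v||₂ = √((4)² + (5)² + (-4)²) = √57 = 7.55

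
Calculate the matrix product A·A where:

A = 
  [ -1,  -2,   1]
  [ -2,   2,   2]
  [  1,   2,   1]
A² = A·A:
A²[1,1] = (-1)(-1) + (-2)(-2) + (1)(1) = 6
A²[1,2] = (-1)(-2) + (-2)(2) + (1)(2) = 0
A²[1,3] = (-1)(1) + (-2)(2) + (1)(1) = -4
A²[2,1] = (-2)(-1) + (2)(-2) + (2)(1) = 0
A²[2,2] = (-2)(-2) + (2)(2) + (2)(2) = 12
A²[2,3] = (-2)(1) + (2)(2) + (2)(1) = 4
A²[3,1] = (1)(-1) + (2)(-2) + (1)(1) = -4
A²[3,2] = (1)(-2) + (2)(2) + (1)(2) = 4
A²[3,3] = (1)(1) + (2)(2) + (1)(1) = 6
A² = 
  [  6,   0,  -4]
  [  0,  12,   4]
  [ -4,   4,   6]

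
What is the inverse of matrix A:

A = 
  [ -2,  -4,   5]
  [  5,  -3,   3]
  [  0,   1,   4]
det(A) = (-2)·((-3)(4) - (3)(1)) - (-4)·((5)(4) - (3)(0)) + (5)·((5)(1) - (-3)(0))
  = (-2)(-15) - (-4)(20) + (5)(5)
  = 135
det(A) = 135 ≠ 0, so A is invertible.

Cofactors Cᵢⱼ = (-1)ⁱ⁺ʲ·Mᵢⱼ:
C = 
  [-15, -20,   5]
  [ 21,  -8,   2]
  [  3,  31,  26]

adj(A) = Cᵀ:
adj(A) = 
  [-15,  21,   3]
  [-20,  -8,  31]
  [  5,   2,  26]

A⁻¹ = (1/135) · adj(A):
A⁻¹ = 
  [  -1/9,   7/45,   1/45]
  [ -4/27, -8/135, 31/135]
  [  1/27,  2/135, 26/135]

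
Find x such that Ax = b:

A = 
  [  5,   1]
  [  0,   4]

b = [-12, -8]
Row reduce the augmented matrix [A|b]:
(already in echelon form)
REF = 
  [  5,   1, -12]
  [  0,   4,  -8]

Back-substitution:
x₂ = (-8) / 4 = -2
x₁ = (-12 - (1)(-2)) / 5 = -2

x = [-2, -2]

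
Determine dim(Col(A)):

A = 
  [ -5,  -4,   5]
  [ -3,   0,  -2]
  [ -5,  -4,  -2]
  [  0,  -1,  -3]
Row reduce:
R2 → R2 - (3/5)·R1
R3 → R3 - (1)·R1
R4 → R4 + (5/12)·R2
R4 → R4 - (61/84)·R3
REF = 
  [  -5,   -4,    5]
  [   0, 12/5,   -5]
  [   0,    0,   -7]
  [   0,    0,    0]
Pivot columns: 1, 2, 3 → 3 pivots.
dim(Col(A)) = number of pivot columns = 3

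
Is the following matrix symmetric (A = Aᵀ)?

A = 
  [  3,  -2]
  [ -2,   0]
Yes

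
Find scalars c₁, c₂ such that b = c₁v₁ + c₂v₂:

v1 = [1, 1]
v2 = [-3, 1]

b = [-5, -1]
c1 = -2, c2 = 1

b = -2·v1 + 1·v2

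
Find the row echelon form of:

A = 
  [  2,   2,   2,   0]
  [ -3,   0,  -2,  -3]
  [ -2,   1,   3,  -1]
Row operations:
R2 → R2 + (3/2)·R1
R3 → R3 + (1)·R1
R3 → R3 - (1)·R2

Resulting echelon form:
REF = 
  [  2,   2,   2,   0]
  [  0,   3,   1,  -3]
  [  0,   0,   4,   2]

Rank = 3 (number of non-zero pivot rows).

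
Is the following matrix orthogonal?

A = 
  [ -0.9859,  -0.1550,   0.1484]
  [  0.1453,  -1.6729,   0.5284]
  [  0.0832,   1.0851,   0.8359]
No

AᵀA = 
  [  1,   0,   0]
  [  0,   4.0001,   0.0001]
  [  0,   0.0001,   1]
≠ I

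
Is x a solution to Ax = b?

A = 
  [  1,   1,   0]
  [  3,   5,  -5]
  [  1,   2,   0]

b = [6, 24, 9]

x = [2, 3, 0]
No

Ax = [5, 21, 8] ≠ b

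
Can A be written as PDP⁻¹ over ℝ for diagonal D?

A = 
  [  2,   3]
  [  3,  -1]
Yes

tr(A) = 1, det(A) = -11
Characteristic polynomial: λ² - tr(A)λ + det(A) = λ² - λ - 11
λ² - λ - 11 = 0  ⇒  λ = (1 ± √((-1)² - 4·(-11)))/2 = (1 ± √(45))/2
  = (1 + 3√5)/2,  (1 - 3√5)/2
Eigenvalues: (1 + 3√5)/2, (1 - 3√5)/2  (≈ 3.854, -2.854)
The two irrational eigenvalues are distinct (simple), so each has alg. mult. = geom. mult. = 1.
Sum of geometric multiplicities equals n, so A has n independent eigenvectors.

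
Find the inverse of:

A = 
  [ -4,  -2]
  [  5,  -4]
det(A) = (-4)(-4) - (-2)(5) = 26
For a 2×2 matrix, A⁻¹ = (1/det(A)) · [[d, -b], [-c, a]]
    = (1/26) · [[-4, 2], [-5, -4]]

A⁻¹ = 
  [-2/13,  1/13]
  [-5/26, -2/13]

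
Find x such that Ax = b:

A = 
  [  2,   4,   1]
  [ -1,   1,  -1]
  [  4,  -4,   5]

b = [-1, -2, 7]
Row reduce the augmented matrix [A|b]:
R2 → R2 + (1/2)·R1
R3 → R3 - (2)·R1
R3 → R3 + (4)·R2
REF = 
  [   2,    4,    1,   -1]
  [   0,    3, -1/2, -5/2]
  [   0,    0,    1,   -1]

Back-substitution:
x₃ = (-1) / 1 = -1
x₂ = (-5/2 - (-1/2)(-1)) / 3 = -1
x₁ = (-1 - (4)(-1) - (1)(-1)) / 2 = 2

x = [2, -1, -1]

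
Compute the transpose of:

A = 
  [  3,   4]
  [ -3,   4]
Aᵀ = 
  [  3,  -3]
  [  4,   4]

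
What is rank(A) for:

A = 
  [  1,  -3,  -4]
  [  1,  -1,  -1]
Row reduce:
R2 → R2 - (1)·R1
REF = 
  [  1,  -3,  -4]
  [  0,   2,   3]
Pivot columns: 1, 2 → 2 pivots.

rank(A) = 2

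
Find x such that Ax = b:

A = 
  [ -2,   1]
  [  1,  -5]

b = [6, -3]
x = [-3, 0]

Row reduce the augmented matrix [A|b]:
R2 → R2 + (1/2)·R1
REF = 
  [  -2,    1,    6]
  [   0, -9/2,    0]

Back-substitution:
x₂ = 0 / (-9/2) = 0
x₁ = (6 - (1)(0)) / (-2) = -3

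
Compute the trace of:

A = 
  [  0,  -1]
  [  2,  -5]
-5

tr(A) = 0 + -5 = -5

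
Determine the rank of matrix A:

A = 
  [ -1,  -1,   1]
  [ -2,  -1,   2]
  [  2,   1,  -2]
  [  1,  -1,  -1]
rank(A) = 2

Row reduce:
R2 → R2 - (2)·R1
R3 → R3 + (2)·R1
R4 → R4 + (1)·R1
R3 → R3 + (1)·R2
R4 → R4 + (2)·R2
REF = 
  [ -1,  -1,   1]
  [  0,   1,   0]
  [  0,   0,   0]
  [  0,   0,   0]
Pivot columns: 1, 2 → 2 pivots.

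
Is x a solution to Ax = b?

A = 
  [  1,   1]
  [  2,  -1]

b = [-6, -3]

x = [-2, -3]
No

Ax = [-5, -1] ≠ b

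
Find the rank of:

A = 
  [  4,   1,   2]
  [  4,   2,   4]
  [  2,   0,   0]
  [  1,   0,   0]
rank(A) = 2

Row reduce:
R2 → R2 - (1)·R1
R3 → R3 - (1/2)·R1
R4 → R4 - (1/4)·R1
R3 → R3 + (1/2)·R2
R4 → R4 + (1/4)·R2
REF = 
  [  4,   1,   2]
  [  0,   1,   2]
  [  0,   0,   0]
  [  0,   0,   0]
Pivot columns: 1, 2 → 2 pivots.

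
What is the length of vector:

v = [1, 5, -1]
5.196

||v||₂ = √((1)² + (5)² + (-1)²) = √27 = 5.196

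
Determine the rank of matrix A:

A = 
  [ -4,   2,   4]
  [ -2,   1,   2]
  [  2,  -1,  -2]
rank(A) = 1

Row reduce:
R2 → R2 - (1/2)·R1
R3 → R3 + (1/2)·R1
REF = 
  [ -4,   2,   4]
  [  0,   0,   0]
  [  0,   0,   0]
Pivot columns: 1 → 1 pivot.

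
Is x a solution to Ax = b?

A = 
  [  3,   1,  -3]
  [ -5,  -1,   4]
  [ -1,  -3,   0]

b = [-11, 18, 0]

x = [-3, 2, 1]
No

Ax = [-10, 17, -3] ≠ b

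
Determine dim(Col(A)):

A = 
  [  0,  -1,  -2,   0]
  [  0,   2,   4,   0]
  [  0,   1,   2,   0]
Row reduce:
R2 → R2 + (2)·R1
R3 → R3 + (1)·R1
REF = 
  [  0,  -1,  -2,   0]
  [  0,   0,   0,   0]
  [  0,   0,   0,   0]
Pivot columns: 2 → 1 pivot.
dim(Col(A)) = number of pivot columns = 1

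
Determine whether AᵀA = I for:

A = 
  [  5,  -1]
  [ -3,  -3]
No

AᵀA = 
  [ 34,   4]
  [  4,  10]
≠ I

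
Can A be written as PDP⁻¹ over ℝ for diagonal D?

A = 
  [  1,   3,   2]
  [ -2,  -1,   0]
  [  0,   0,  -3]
No

Characteristic polynomial: det(λI - A) = λ³ + 3λ² + 5λ + 15
Testing integer divisors of the constant term: p(-3) = 0, so (λ + 3) is a factor:
p(λ) = (λ + 3)(λ² + 5)
λ² + 5 = 0  ⇒  λ = (0 ± √((0)² - 4·(5)))/2 = (0 ± √(-20))/2
  = i√5,  -i√5
Eigenvalues: -3, i√5, -i√5  (≈ -3, 0 + 2.236i, 0 - 2.236i)
Has complex eigenvalues (not diagonalizable over ℝ).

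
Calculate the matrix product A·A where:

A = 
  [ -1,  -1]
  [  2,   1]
A² = A·A:
A²[1,1] = (-1)(-1) + (-1)(2) = -1
A²[1,2] = (-1)(-1) + (-1)(1) = 0
A²[2,1] = (2)(-1) + (1)(2) = 0
A²[2,2] = (2)(-1) + (1)(1) = -1
A² = 
  [ -1,   0]
  [  0,  -1]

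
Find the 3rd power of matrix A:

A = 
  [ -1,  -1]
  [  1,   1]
A² = A·A:
A²[1,1] = (-1)(-1) + (-1)(1) = 0
A²[1,2] = (-1)(-1) + (-1)(1) = 0
A²[2,1] = (1)(-1) + (1)(1) = 0
A²[2,2] = (1)(-1) + (1)(1) = 0
A² = 
  [  0,   0]
  [  0,   0]

A^3 = A^2·A:
A^3[1,1] = (0)(-1) + (0)(1) = 0
A^3[1,2] = (0)(-1) + (0)(1) = 0
A^3[2,1] = (0)(-1) + (0)(1) = 0
A^3[2,2] = (0)(-1) + (0)(1) = 0
A^3 = 
  [  0,   0]
  [  0,   0]

Therefore
A^3 = 
  [  0,   0]
  [  0,   0]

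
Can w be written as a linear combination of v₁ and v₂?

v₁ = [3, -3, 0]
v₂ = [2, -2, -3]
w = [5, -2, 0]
No

Form the augmented matrix and row-reduce:
[v₁|v₂|w] = 
  [  3,   2,   5]
  [ -3,  -2,  -2]
  [  0,  -3,   0]
R2 → R2 + (1)·R1
Swap R2 ↔ R3
REF = 
  [  3,   2,   5]
  [  0,  -3,   0]
  [  0,   0,   3]

Row 3 reads [0 0 | 3], i.e. 0 = 3, so the system is inconsistent and w ∉ span{v₁, v₂}.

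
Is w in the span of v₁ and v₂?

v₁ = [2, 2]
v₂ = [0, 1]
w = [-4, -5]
Yes

Form the augmented matrix and row-reduce:
[v₁|v₂|w] = 
  [  2,   0,  -4]
  [  2,   1,  -5]
R2 → R2 - (1)·R1
REF = 
  [  2,   0,  -4]
  [  0,   1,  -1]

No row of the form [0 0 | nonzero], so the system is consistent. Back-substitution gives c₁ = -2, c₂ = -1: w = (-2)·v₁ + (-1)·v₂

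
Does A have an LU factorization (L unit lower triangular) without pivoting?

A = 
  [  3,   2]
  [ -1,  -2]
Yes.
A[1,1] = 3 ≠ 0, so Gaussian elimination proceeds without a row swap: multiplier ℓ₂₁ = (-1)/(3) = -1/3, and U[2,2] = -2 - (-1/3)(2) = -4/3.
L = 
  [   1,    0]
  [-1/3,    1]
U = 
  [   3,    2]
  [   0, -4/3]
Check row 2 of LU: [(-1/3)(3), (-1/3)(2) + (-4/3)] = [-1, -2] = row 2 of A ✓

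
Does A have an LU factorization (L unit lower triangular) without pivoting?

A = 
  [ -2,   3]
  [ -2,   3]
Yes.
A[1,1] = -2 ≠ 0, so Gaussian elimination proceeds without a row swap: multiplier ℓ₂₁ = (-2)/(-2) = 1, and U[2,2] = 3 - (1)(3) = 0.
L = 
  [  1,   0]
  [  1,   1]
U = 
  [ -2,   3]
  [  0,   0]
Check row 2 of LU: [(1)(-2), (1)(3) + 0] = [-2, 3] = row 2 of A ✓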